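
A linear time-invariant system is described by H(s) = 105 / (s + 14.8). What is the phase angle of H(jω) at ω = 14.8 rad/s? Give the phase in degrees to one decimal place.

-45.0°

∠(j14.8 + 14.8) = arctan(14.8/14.8) = 45.00°
∠H(j14.8) = −45.00° = -45.00°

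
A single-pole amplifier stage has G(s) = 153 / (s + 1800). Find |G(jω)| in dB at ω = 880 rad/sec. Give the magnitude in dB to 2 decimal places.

|j880 + 1800| = √(880² + 1800²) = 2004
|G(j880)| = 153 / 2004 = 0.076363
20 log₁₀(0.076363) = -22.342 dB

-22.34 dB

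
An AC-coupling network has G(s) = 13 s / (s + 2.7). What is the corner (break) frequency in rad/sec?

The single real pole at s = −2.7 gives a corner at ω = 2.7 rad/sec.

2.7 rad/sec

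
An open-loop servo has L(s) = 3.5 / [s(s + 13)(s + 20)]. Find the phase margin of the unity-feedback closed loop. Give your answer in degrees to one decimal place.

89.9°

Gain crossover: |L(jω)| = 1 at ω ≈ 0.0135 rad/sec.
∠L(j0.0135) = −90° − arctan(0.0135/13) − arctan(0.0135/20) ≈ -90.10°
PM = 180° + (-90.10°) = 89.90°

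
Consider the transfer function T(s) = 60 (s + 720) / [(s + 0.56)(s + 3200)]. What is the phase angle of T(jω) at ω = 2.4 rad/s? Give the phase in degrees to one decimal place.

∠(j2.4 + 720) = arctan(2.4/720) = 0.19°
∠(j2.4 + 0.56) = arctan(2.4/0.56) = 76.87°
∠(j2.4 + 3200) = arctan(2.4/3200) = 0.04°
∠T(j2.4) = 0.19° − (76.87° + 0.04°) = -76.72°

-76.7 deg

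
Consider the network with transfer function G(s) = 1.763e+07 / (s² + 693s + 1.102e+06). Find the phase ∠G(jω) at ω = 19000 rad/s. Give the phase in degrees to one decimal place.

-177.9°

∠[(j19000)² + 693(j19000) + 1.102e+06] = ∠[-3.599e+08 + j1.3167e+07] = 177.90°
∠G(j19000) = −177.90° = -177.90°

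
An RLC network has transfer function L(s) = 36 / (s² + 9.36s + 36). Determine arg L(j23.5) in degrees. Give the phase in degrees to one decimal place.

∠[(j23.5)² + 9.36(j23.5) + 36] = ∠[-516.25 + j219.96] = 156.92°
∠L(j23.5) = −156.92° = -156.92°

-156.9°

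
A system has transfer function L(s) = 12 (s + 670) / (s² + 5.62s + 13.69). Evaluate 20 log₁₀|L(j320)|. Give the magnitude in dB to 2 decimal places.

-21.21 dB

|j320 + 670| = √(320² + 670²) = 742.5
|(j320)² + 5.62(j320) + 13.69| = |-1.0239e+05 + j1798.4| = 1.024e+05
|L(j320)| = 12 × 742.5 / 1.024e+05 = 0.087009
20 log₁₀(0.087009) = -21.209 dB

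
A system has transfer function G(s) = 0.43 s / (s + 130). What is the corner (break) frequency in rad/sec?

The single real pole at s = −130 gives a corner at ω = 130 rad/sec.

130 rad/sec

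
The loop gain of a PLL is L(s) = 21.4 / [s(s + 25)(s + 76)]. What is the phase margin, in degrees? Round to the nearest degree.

Gain crossover: |L(jω)| = 1 at ω ≈ 0.0113 rad s⁻¹.
∠L(j0.0113) = −90° − arctan(0.0113/25) − arctan(0.0113/76) ≈ -90.03°
PM = 180° + (-90.03°) = 89.97°

90°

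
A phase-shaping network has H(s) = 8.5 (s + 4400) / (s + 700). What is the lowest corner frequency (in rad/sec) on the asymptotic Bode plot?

700 rad/sec

Break frequencies occur at each pole and zero magnitude: 700 rad/sec, 4400 rad/sec.
The lowest is 700 rad/sec.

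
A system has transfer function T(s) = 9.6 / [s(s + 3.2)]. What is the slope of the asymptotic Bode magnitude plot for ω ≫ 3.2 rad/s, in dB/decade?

-40 dB/decade

With 0 zeros and 2 poles, the high-frequency asymptotic slope is 20 × (0 − 2) = -40 dB/decade.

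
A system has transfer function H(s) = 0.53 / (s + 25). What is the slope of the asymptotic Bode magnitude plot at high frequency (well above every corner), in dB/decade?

With 0 zeros and 1 pole, the high-frequency asymptotic slope is 20 × (0 − 1) = -20 dB/decade.

-20 dB/decade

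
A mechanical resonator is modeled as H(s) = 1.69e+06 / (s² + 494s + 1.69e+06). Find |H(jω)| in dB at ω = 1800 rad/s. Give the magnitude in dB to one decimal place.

-0.5 dB

|(j1800)² + 494(j1800) + 1.69e+06| = |-1.55e+06 + j8.892e+05| = 1.787e+06
|H(j1800)| = 1.69e+06 / 1.787e+06 = 0.94575
20 log₁₀(0.94575) = -0.48 dB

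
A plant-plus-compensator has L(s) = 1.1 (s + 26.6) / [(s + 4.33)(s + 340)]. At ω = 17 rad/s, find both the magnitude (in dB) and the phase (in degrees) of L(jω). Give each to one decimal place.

|j17 + 26.6| = √(17² + 26.6²) = 31.57
|j17 + 4.33| = √(17² + 4.33²) = 17.54
|j17 + 340| = √(17² + 340²) = 340.4
|L(j17)| = 1.1 × 31.57 / (17.54 × 340.4) = 0.0058147
20 log₁₀(0.0058147) = -44.71 dB
∠(j17 + 26.6) = arctan(17/26.6) = 32.58°
∠(j17 + 4.33) = arctan(17/4.33) = 75.71°
∠(j17 + 340) = arctan(17/340) = 2.86°
∠L(j17) = 32.58° − (75.71° + 2.86°) = -45.99°

|L| = -44.7 dB, ∠L = -46.0°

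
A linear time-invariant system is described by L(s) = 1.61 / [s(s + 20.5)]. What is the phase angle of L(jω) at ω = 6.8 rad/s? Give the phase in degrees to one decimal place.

∠(j6.8 + 20.5) = arctan(6.8/20.5) = 18.35°
∠(j6.8) = 90.00°
∠L(j6.8) = − (18.35° + 90.00°) = -108.35°

-108.4 deg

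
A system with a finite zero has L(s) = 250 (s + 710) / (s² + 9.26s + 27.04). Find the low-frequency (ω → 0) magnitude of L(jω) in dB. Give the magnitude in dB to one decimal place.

L(0) = 250 × 710 / 27.04 = 6564.3
20 log₁₀(6564.3) = 76.34 dB

76.3 dB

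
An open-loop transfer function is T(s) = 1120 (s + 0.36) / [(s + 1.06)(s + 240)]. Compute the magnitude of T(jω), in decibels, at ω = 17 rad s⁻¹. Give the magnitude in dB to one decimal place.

13.3 dB

|j17 + 0.36| = √(17² + 0.36²) = 17
|j17 + 1.06| = √(17² + 1.06²) = 17.03
|j17 + 240| = √(17² + 240²) = 240.6
|T(j17)| = 1120 × 17 / (17.03 × 240.6) = 4.647
20 log₁₀(4.647) = 13.34 dB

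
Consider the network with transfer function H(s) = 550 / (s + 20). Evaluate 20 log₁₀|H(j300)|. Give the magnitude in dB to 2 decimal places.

5.25 dB

|j300 + 20| = √(300² + 20²) = 300.7
|H(j300)| = 550 / 300.7 = 1.8293
20 log₁₀(1.8293) = 5.246 dB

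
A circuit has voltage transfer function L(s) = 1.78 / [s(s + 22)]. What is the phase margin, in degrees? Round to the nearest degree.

Gain crossover: |L(jω)| = 1 at ω ≈ 0.0809 rad/s.
∠L(j0.0809) = −90° − arctan(0.0809/22) ≈ -90.21°
PM = 180° + (-90.21°) = 89.79°

90°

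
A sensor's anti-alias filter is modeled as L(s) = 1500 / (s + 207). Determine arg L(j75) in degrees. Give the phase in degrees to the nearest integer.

-20°

∠(j75 + 207) = arctan(75/207) = 19.92°
∠L(j75) = −19.92° = -19.92°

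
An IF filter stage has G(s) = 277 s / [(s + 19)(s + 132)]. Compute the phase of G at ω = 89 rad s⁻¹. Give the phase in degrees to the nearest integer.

∠(j89) = 90.00°
∠(j89 + 19) = arctan(89/19) = 77.95°
∠(j89 + 132) = arctan(89/132) = 33.99°
∠G(j89) = 90.00° − (77.95° + 33.99°) = -21.94°

-22°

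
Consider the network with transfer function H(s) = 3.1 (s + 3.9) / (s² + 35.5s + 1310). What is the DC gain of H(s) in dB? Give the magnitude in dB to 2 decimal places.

-40.70 dB

H(0) = 3.1 × 3.9 / 1310 = 0.009229
20 log₁₀(0.009229) = -40.697 dB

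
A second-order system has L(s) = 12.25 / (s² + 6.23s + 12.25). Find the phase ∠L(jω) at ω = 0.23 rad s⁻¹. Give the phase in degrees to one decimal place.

-6.7°

∠[(j0.23)² + 6.23(j0.23) + 12.25] = ∠[12.197 + j1.4329] = 6.70°
∠L(j0.23) = −6.70° = -6.70°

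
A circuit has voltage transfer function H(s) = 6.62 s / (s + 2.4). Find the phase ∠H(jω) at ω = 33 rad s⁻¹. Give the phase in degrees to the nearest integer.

∠(j33) = 90.00°
∠(j33 + 2.4) = arctan(33/2.4) = 85.84°
∠H(j33) = 90.00° − 85.84° = 4.16°

4°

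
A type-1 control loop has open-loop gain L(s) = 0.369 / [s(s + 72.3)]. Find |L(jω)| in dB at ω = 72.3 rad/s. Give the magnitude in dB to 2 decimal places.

-86.04 dB

|j72.3 + 72.3| = √(72.3² + 72.3²) = 102.2
|j72.3| = 72.3
|L(j72.3)| = 0.369 / (102.2 × 72.3) = 4.9915e-05
20 log₁₀(4.9915e-05) = -86.035 dB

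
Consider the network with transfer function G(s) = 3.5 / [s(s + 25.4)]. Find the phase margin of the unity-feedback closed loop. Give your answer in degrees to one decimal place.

89.7°

Gain crossover: |G(jω)| = 1 at ω ≈ 0.138 rad/s.
∠G(j0.138) = −90° − arctan(0.138/25.4) ≈ -90.31°
PM = 180° + (-90.31°) = 89.69°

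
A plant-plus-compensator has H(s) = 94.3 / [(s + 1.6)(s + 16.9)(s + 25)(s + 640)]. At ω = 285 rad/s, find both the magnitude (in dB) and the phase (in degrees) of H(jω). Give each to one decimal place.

|j285 + 1.6| = √(285² + 1.6²) = 285
|j285 + 16.9| = √(285² + 16.9²) = 285.5
|j285 + 25| = √(285² + 25²) = 286.1
|j285 + 640| = √(285² + 640²) = 700.6
|H(j285)| = 94.3 / (285 × 285.5 × 286.1 × 700.6) = 5.782e-09
20 log₁₀(5.782e-09) = -164.76 dB
∠(j285 + 1.6) = arctan(285/1.6) = 89.68°
∠(j285 + 16.9) = arctan(285/16.9) = 86.61°
∠(j285 + 25) = arctan(285/25) = 84.99°
∠(j285 + 640) = arctan(285/640) = 24.00°
∠H(j285) = − (89.68° + 86.61° + 84.99° + 24.00°) = -285.28°

|H| = -164.8 dB, ∠H = -285.3°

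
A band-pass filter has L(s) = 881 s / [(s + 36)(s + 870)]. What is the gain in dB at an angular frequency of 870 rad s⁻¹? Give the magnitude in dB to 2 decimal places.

|j870| = 870
|j870 + 36| = √(870² + 36²) = 870.7
|j870 + 870| = √(870² + 870²) = 1230
|L(j870)| = 881 × 870 / (870.7 × 1230) = 0.71543
20 log₁₀(0.71543) = -2.909 dB

-2.91 dB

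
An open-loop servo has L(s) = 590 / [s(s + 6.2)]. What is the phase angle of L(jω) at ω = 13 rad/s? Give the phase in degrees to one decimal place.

∠(j13 + 6.2) = arctan(13/6.2) = 64.50°
∠(j13) = 90.00°
∠L(j13) = − (64.50° + 90.00°) = -154.50°

-154.5°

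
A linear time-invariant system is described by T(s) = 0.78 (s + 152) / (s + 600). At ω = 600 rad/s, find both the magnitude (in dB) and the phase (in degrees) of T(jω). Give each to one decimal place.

|j600 + 152| = √(600² + 152²) = 619
|j600 + 600| = √(600² + 600²) = 848.5
|T(j600)| = 0.78 × 619 / 848.5 = 0.56897
20 log₁₀(0.56897) = -4.90 dB
∠(j600 + 152) = arctan(600/152) = 75.78°
∠(j600 + 600) = arctan(600/600) = 45.00°
∠T(j600) = 75.78° − 45.00° = 30.78°

|T| = -4.9 dB, ∠T = 30.8 deg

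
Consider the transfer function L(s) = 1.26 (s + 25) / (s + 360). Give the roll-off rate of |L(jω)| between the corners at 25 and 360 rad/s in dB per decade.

In this band the factors already past their corner are: zero at 25; net slope = 20 dB/decade.

20 dB/decade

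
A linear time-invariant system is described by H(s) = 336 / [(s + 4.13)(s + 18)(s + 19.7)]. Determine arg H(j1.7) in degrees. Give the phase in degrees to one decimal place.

-32.7°

∠(j1.7 + 4.13) = arctan(1.7/4.13) = 22.37°
∠(j1.7 + 18) = arctan(1.7/18) = 5.40°
∠(j1.7 + 19.7) = arctan(1.7/19.7) = 4.93°
∠H(j1.7) = − (22.37° + 5.40° + 4.93°) = -32.70°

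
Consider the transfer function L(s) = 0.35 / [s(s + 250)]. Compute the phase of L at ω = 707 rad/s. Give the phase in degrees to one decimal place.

∠(j707 + 250) = arctan(707/250) = 70.53°
∠(j707) = 90.00°
∠L(j707) = − (70.53° + 90.00°) = -160.53°

-160.5°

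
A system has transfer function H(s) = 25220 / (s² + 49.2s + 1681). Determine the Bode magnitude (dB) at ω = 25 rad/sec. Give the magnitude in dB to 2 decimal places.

23.84 dB

|(j25)² + 49.2(j25) + 1681| = |1056 + j1230| = 1621
|H(j25)| = 25220 / 1621 = 15.557
20 log₁₀(15.557) = 23.839 dB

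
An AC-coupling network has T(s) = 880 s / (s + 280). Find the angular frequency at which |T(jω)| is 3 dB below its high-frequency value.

For a single-pole high-pass, the −3 dB point is at the pole: ω = 280 rad/s.

280 rad/s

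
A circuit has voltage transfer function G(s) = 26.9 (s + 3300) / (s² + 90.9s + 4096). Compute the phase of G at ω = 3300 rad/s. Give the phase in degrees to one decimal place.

∠(j3300 + 3300) = arctan(3300/3300) = 45.00°
∠[(j3300)² + 90.9(j3300) + 4096] = ∠[-1.0886e+07 + j2.9997e+05] = 178.42°
∠G(j3300) = 45.00° − 178.42° = -133.42°

-133.4°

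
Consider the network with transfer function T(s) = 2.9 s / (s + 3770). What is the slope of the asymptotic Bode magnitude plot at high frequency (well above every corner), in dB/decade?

0 dB/decade

With 1 zero and 1 pole, the high-frequency asymptotic slope is 20 × (1 − 1) = 0 dB/decade.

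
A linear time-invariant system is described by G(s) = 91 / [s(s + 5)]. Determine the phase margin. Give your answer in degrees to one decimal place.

29.3°

Gain crossover: |G(jω)| = 1 at ω ≈ 8.91 rad/s.
∠G(j8.91) = −90° − arctan(8.91/5) ≈ -150.70°
PM = 180° + (-150.70°) = 29.30°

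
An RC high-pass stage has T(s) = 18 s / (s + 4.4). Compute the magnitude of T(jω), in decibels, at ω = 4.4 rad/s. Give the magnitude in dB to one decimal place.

22.1 dB

|j4.4| = 4.4
|j4.4 + 4.4| = √(4.4² + 4.4²) = 6.223
|T(j4.4)| = 18 × 4.4 / 6.223 = 12.728
20 log₁₀(12.728) = 22.10 dB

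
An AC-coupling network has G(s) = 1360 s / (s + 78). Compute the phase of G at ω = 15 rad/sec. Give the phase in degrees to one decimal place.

79.1°

∠(j15) = 90.00°
∠(j15 + 78) = arctan(15/78) = 10.89°
∠G(j15) = 90.00° − 10.89° = 79.11°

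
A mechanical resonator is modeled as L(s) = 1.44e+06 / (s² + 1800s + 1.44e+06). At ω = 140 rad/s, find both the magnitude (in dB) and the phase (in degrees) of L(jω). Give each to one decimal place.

|(j140)² + 1800(j140) + 1.44e+06| = |1.4204e+06 + j2.52e+05| = 1.443e+06
|L(j140)| = 1.44e+06 / 1.443e+06 = 0.99821
20 log₁₀(0.99821) = -0.02 dB
∠[(j140)² + 1800(j140) + 1.44e+06] = ∠[1.4204e+06 + j2.52e+05] = 10.06°
∠L(j140) = −10.06° = -10.06°

|L| = -0.0 dB, ∠L = -10.1 deg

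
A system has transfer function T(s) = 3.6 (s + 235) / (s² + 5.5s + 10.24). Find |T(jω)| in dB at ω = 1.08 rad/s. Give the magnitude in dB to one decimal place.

37.8 dB

|j1.08 + 235| = √(1.08² + 235²) = 235
|(j1.08)² + 5.5(j1.08) + 10.24| = |9.0736 + j5.94| = 10.84
|T(j1.08)| = 3.6 × 235 / 10.84 = 78.009
20 log₁₀(78.009) = 37.84 dB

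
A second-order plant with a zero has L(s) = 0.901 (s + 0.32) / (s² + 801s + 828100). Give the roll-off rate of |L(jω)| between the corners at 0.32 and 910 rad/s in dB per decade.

In this band the factors already past their corner are: zero at 0.32; net slope = 20 dB/decade.

20 dB/decade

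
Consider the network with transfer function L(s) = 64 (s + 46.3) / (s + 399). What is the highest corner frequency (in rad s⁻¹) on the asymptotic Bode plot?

Break frequencies occur at each pole and zero magnitude: 46.3 rad s⁻¹, 399 rad s⁻¹.
The highest is 399 rad s⁻¹.

399 rad s⁻¹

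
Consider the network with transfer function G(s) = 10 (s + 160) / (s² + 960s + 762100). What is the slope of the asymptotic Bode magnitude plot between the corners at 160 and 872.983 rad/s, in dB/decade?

In this band the factors already past their corner are: zero at 160; net slope = 20 dB/decade.

20 dB/decade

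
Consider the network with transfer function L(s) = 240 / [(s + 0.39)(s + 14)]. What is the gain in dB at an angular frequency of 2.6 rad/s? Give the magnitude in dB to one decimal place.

|j2.6 + 0.39| = √(2.6² + 0.39²) = 2.629
|j2.6 + 14| = √(2.6² + 14²) = 14.24
|L(j2.6)| = 240 / (2.629 × 14.24) = 6.4108
20 log₁₀(6.4108) = 16.14 dB

16.1 dB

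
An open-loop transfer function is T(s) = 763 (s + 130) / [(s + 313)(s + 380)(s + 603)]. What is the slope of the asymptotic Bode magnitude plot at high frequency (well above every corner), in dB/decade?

With 1 zero and 3 poles, the high-frequency asymptotic slope is 20 × (1 − 3) = -40 dB/decade.

-40 dB/decade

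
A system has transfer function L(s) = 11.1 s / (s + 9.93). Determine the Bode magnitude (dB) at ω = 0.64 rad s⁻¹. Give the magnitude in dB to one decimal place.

|j0.64| = 0.64
|j0.64 + 9.93| = √(0.64² + 9.93²) = 9.951
|L(j0.64)| = 11.1 × 0.64 / 9.951 = 0.71393
20 log₁₀(0.71393) = -2.93 dB

-2.9 dB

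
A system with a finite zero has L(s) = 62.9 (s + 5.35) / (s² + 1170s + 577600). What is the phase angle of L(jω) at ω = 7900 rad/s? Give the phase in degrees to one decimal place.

∠(j7900 + 5.35) = arctan(7900/5.35) = 89.96°
∠[(j7900)² + 1170(j7900) + 577600] = ∠[-6.1832e+07 + j9.243e+06] = 171.50°
∠L(j7900) = 89.96° − 171.50° = -81.54°

-81.5°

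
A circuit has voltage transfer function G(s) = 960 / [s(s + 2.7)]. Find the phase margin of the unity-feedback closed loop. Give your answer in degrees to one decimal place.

5.0°

Gain crossover: |G(jω)| = 1 at ω ≈ 30.9 rad/s.
∠G(j30.9) = −90° − arctan(30.9/2.7) ≈ -175.01°
PM = 180° + (-175.01°) = 4.99°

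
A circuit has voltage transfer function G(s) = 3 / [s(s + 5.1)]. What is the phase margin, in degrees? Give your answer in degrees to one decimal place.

83.5 deg

Gain crossover: |G(jω)| = 1 at ω ≈ 0.584 rad/sec.
∠G(j0.584) = −90° − arctan(0.584/5.1) ≈ -96.54°
PM = 180° + (-96.54°) = 83.46°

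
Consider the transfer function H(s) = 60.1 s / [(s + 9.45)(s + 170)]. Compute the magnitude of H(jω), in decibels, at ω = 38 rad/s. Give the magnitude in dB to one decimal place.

|j38| = 38
|j38 + 9.45| = √(38² + 9.45²) = 39.16
|j38 + 170| = √(38² + 170²) = 174.2
|H(j38)| = 60.1 × 38 / (39.16 × 174.2) = 0.33482
20 log₁₀(0.33482) = -9.50 dB

-9.5 dB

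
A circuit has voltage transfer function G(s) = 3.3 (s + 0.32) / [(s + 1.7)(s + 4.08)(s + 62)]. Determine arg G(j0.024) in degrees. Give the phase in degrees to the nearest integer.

∠(j0.024 + 0.32) = arctan(0.024/0.32) = 4.29°
∠(j0.024 + 1.7) = arctan(0.024/1.7) = 0.81°
∠(j0.024 + 4.08) = arctan(0.024/4.08) = 0.34°
∠(j0.024 + 62) = arctan(0.024/62) = 0.02°
∠G(j0.024) = 4.29° − (0.81° + 0.34° + 0.02°) = 3.12°

3°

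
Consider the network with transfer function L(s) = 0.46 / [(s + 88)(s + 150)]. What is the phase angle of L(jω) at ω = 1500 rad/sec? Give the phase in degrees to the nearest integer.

∠(j1500 + 88) = arctan(1500/88) = 86.64°
∠(j1500 + 150) = arctan(1500/150) = 84.29°
∠L(j1500) = − (86.64° + 84.29°) = -170.93°

-171°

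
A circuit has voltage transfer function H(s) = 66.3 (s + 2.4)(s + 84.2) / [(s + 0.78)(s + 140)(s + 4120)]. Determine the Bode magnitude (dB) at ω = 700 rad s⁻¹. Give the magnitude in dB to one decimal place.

-36.1 dB

|j700 + 2.4| = √(700² + 2.4²) = 700
|j700 + 84.2| = √(700² + 84.2²) = 705
|j700 + 0.78| = √(700² + 0.78²) = 700
|j700 + 140| = √(700² + 140²) = 713.9
|j700 + 4120| = √(700² + 4120²) = 4179
|H(j700)| = 66.3 × 700 × 705 / (700 × 713.9 × 4179) = 0.015669
20 log₁₀(0.015669) = -36.10 dB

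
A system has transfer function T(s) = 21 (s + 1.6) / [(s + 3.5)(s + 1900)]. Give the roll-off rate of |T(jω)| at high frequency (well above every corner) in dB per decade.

With 1 zero and 2 poles, the high-frequency asymptotic slope is 20 × (1 − 2) = -20 dB/decade.

-20 dB/decade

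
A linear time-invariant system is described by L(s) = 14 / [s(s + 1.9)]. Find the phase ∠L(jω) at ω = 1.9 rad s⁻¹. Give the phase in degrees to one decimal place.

∠(j1.9 + 1.9) = arctan(1.9/1.9) = 45.00°
∠(j1.9) = 90.00°
∠L(j1.9) = − (45.00° + 90.00°) = -135.00°

-135.0°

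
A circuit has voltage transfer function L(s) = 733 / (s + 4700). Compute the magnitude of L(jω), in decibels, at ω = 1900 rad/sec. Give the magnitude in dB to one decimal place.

|j1900 + 4700| = √(1900² + 4700²) = 5070
|L(j1900)| = 733 / 5070 = 0.14459
20 log₁₀(0.14459) = -16.80 dB

-16.8 dB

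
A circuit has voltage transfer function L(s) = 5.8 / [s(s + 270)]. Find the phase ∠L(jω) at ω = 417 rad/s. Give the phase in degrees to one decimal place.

∠(j417 + 270) = arctan(417/270) = 57.08°
∠(j417) = 90.00°
∠L(j417) = − (57.08° + 90.00°) = -147.08°

-147.1°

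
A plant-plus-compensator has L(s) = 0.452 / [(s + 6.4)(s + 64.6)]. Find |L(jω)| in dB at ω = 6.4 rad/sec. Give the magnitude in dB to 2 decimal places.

|j6.4 + 6.4| = √(6.4² + 6.4²) = 9.051
|j6.4 + 64.6| = √(6.4² + 64.6²) = 64.92
|L(j6.4)| = 0.452 / (9.051 × 64.92) = 0.00076929
20 log₁₀(0.00076929) = -62.278 dB

-62.28 dB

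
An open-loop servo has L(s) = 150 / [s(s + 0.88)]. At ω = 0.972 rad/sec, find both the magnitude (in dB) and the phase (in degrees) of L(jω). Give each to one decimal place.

|j0.972 + 0.88| = √(0.972² + 0.88²) = 1.311
|j0.972| = 0.972
|L(j0.972)| = 150 / (1.311 × 0.972) = 117.7
20 log₁₀(117.7) = 41.42 dB
∠(j0.972 + 0.88) = arctan(0.972/0.88) = 47.84°
∠(j0.972) = 90.00°
∠L(j0.972) = − (47.84° + 90.00°) = -137.84°

|L| = 41.4 dB, ∠L = -137.8°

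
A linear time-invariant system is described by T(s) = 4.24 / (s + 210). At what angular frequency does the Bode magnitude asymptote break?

210 rad/sec

The single real pole at s = −210 gives a corner at ω = 210 rad/sec.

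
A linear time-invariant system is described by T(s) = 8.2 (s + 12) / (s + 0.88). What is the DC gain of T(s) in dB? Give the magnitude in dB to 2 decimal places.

T(0) = 8.2 × 12 / 0.88 = 111.82
20 log₁₀(111.82) = 40.970 dB

40.97 dB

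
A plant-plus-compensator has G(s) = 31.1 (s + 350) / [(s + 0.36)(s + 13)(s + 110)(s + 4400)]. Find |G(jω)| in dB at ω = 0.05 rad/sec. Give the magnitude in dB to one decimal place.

|j0.05 + 350| = √(0.05² + 350²) = 350
|j0.05 + 0.36| = √(0.05² + 0.36²) = 0.3635
|j0.05 + 13| = √(0.05² + 13²) = 13
|j0.05 + 110| = √(0.05² + 110²) = 110
|j0.05 + 4400| = √(0.05² + 4400²) = 4400
|G(j0.05)| = 31.1 × 350 / (0.3635 × 13 × 110 × 4400) = 0.0047598
20 log₁₀(0.0047598) = -46.45 dB

-46.4 dB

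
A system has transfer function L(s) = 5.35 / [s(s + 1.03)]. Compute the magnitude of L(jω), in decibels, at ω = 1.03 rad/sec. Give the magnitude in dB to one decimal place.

11.0 dB

|j1.03 + 1.03| = √(1.03² + 1.03²) = 1.457
|j1.03| = 1.03
|L(j1.03)| = 5.35 / (1.457 × 1.03) = 3.5659
20 log₁₀(3.5659) = 11.04 dB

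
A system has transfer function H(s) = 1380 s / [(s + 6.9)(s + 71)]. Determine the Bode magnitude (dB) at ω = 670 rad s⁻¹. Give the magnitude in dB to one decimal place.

|j670| = 670
|j670 + 6.9| = √(670² + 6.9²) = 670
|j670 + 71| = √(670² + 71²) = 673.8
|H(j670)| = 1380 × 670 / (670 × 673.8) = 2.0481
20 log₁₀(2.0481) = 6.23 dB

6.2 dB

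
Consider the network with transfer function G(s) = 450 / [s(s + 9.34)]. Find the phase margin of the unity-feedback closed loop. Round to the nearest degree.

Gain crossover: |G(jω)| = 1 at ω ≈ 20.2 rad/s.
∠G(j20.2) = −90° − arctan(20.2/9.34) ≈ -155.20°
PM = 180° + (-155.20°) = 24.80°

25°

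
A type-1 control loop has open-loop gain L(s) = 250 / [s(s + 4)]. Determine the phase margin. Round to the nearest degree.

Gain crossover: |L(jω)| = 1 at ω ≈ 15.6 rad s⁻¹.
∠L(j15.6) = −90° − arctan(15.6/4) ≈ -165.58°
PM = 180° + (-165.58°) = 14.42°

14°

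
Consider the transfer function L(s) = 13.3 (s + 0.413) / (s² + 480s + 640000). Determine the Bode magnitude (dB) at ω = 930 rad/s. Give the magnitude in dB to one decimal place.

-32.1 dB

|j930 + 0.413| = √(930² + 0.413²) = 930
|(j930)² + 480(j930) + 640000| = |-2.249e+05 + j4.464e+05| = 4.999e+05
|L(j930)| = 13.3 × 930 / 4.999e+05 = 0.024745
20 log₁₀(0.024745) = -32.13 dB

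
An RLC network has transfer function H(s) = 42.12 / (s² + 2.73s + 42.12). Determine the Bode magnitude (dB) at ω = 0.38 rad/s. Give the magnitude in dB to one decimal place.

0.0 dB

|(j0.38)² + 2.73(j0.38) + 42.12| = |41.976 + j1.0374| = 41.99
|H(j0.38)| = 42.12 / 41.99 = 1.0031
20 log₁₀(1.0031) = 0.03 dB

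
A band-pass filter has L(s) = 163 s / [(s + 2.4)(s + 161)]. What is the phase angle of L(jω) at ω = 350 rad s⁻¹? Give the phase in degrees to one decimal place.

-64.9°

∠(j350) = 90.00°
∠(j350 + 2.4) = arctan(350/2.4) = 89.61°
∠(j350 + 161) = arctan(350/161) = 65.30°
∠L(j350) = 90.00° − (89.61° + 65.30°) = -64.90°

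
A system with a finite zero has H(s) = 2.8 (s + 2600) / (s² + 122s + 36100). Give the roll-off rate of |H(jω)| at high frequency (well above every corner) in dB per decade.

With 1 zero and 2 poles, the high-frequency asymptotic slope is 20 × (1 − 2) = -20 dB/decade.

-20 dB/decade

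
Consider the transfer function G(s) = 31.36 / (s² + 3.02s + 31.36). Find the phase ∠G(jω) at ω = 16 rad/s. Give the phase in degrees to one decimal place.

-167.9 deg

∠[(j16)² + 3.02(j16) + 31.36] = ∠[-224.64 + j48.32] = 167.86°
∠G(j16) = −167.86° = -167.86°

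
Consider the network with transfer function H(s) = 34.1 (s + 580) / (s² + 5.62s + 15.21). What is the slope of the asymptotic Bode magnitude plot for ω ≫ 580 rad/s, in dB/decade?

With 1 zero and 2 poles, the high-frequency asymptotic slope is 20 × (1 − 2) = -20 dB/decade.

-20 dB/decade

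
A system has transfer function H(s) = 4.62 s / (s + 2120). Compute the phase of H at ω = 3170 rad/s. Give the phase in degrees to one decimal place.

33.8°

∠(j3170) = 90.00°
∠(j3170 + 2120) = arctan(3170/2120) = 56.23°
∠H(j3170) = 90.00° − 56.23° = 33.77°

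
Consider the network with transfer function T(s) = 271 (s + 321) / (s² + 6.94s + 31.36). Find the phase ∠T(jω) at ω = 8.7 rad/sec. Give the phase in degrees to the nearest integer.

∠(j8.7 + 321) = arctan(8.7/321) = 1.55°
∠[(j8.7)² + 6.94(j8.7) + 31.36] = ∠[-44.33 + j60.378] = 126.29°
∠T(j8.7) = 1.55° − 126.29° = -124.73°

-125°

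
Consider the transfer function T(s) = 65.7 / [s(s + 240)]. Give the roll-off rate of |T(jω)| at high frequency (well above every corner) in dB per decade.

-40 dB/decade

With 0 zeros and 2 poles, the high-frequency asymptotic slope is 20 × (0 − 2) = -40 dB/decade.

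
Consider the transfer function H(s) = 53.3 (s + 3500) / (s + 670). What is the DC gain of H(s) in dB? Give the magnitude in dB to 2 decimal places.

H(0) = 53.3 × 3500 / 670 = 278.43
20 log₁₀(278.43) = 48.894 dB

48.89 dB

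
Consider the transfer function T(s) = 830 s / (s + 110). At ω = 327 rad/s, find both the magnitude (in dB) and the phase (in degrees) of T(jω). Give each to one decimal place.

|T| = 57.9 dB, ∠T = 18.6°

|j327| = 327
|j327 + 110| = √(327² + 110²) = 345
|T(j327)| = 830 × 327 / 345 = 786.68
20 log₁₀(786.68) = 57.92 dB
∠(j327) = 90.00°
∠(j327 + 110) = arctan(327/110) = 71.41°
∠T(j327) = 90.00° − 71.41° = 18.59°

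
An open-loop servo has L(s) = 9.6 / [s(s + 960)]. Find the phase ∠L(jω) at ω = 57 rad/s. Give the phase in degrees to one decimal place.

∠(j57 + 960) = arctan(57/960) = 3.40°
∠(j57) = 90.00°
∠L(j57) = − (3.40° + 90.00°) = -93.40°

-93.4°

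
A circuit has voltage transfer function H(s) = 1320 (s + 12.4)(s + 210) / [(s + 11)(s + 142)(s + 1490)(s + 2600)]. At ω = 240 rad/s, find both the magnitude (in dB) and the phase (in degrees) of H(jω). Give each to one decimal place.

|H| = -68.3 dB, ∠H = -25.3 deg

|j240 + 12.4| = √(240² + 12.4²) = 240.3
|j240 + 210| = √(240² + 210²) = 318.9
|j240 + 11| = √(240² + 11²) = 240.3
|j240 + 142| = √(240² + 142²) = 278.9
|j240 + 1490| = √(240² + 1490²) = 1509
|j240 + 2600| = √(240² + 2600²) = 2611
|H(j240)| = 1320 × 240.3 × 318.9 / (240.3 × 278.9 × 1509 × 2611) = 0.00038318
20 log₁₀(0.00038318) = -68.33 dB
∠(j240 + 12.4) = arctan(240/12.4) = 87.04°
∠(j240 + 210) = arctan(240/210) = 48.81°
∠(j240 + 11) = arctan(240/11) = 87.38°
∠(j240 + 142) = arctan(240/142) = 59.39°
∠(j240 + 1490) = arctan(240/1490) = 9.15°
∠(j240 + 2600) = arctan(240/2600) = 5.27°
∠H(j240) = 87.04° + 48.81° − (87.38° + 59.39° + 9.15° + 5.27°) = -25.33°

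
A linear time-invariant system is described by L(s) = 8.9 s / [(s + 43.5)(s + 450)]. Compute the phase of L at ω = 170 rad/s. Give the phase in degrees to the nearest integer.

∠(j170) = 90.00°
∠(j170 + 43.5) = arctan(170/43.5) = 75.65°
∠(j170 + 450) = arctan(170/450) = 20.70°
∠L(j170) = 90.00° − (75.65° + 20.70°) = -6.34°

-6°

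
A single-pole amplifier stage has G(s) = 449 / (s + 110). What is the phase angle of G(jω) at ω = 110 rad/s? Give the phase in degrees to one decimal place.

∠(j110 + 110) = arctan(110/110) = 45.00°
∠G(j110) = −45.00° = -45.00°

-45.0°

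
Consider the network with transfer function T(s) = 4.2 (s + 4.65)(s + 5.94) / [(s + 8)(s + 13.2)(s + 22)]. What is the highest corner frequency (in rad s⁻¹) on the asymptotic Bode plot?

22 rad s⁻¹

Break frequencies occur at each pole and zero magnitude: 4.65 rad s⁻¹, 5.94 rad s⁻¹, 8 rad s⁻¹, 13.2 rad s⁻¹, 22 rad s⁻¹.
The highest is 22 rad s⁻¹.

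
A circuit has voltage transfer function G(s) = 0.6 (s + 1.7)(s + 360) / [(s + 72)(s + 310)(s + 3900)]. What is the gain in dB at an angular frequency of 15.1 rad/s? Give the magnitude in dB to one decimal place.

|j15.1 + 1.7| = √(15.1² + 1.7²) = 15.2
|j15.1 + 360| = √(15.1² + 360²) = 360.3
|j15.1 + 72| = √(15.1² + 72²) = 73.57
|j15.1 + 310| = √(15.1² + 310²) = 310.4
|j15.1 + 3900| = √(15.1² + 3900²) = 3900
|G(j15.1)| = 0.6 × 15.2 × 360.3 / (73.57 × 310.4 × 3900) = 3.6891e-05
20 log₁₀(3.6891e-05) = -88.66 dB

-88.7 dB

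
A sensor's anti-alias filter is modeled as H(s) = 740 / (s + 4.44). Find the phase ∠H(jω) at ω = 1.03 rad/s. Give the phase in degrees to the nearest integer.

∠(j1.03 + 4.44) = arctan(1.03/4.44) = 13.06°
∠H(j1.03) = −13.06° = -13.06°

-13°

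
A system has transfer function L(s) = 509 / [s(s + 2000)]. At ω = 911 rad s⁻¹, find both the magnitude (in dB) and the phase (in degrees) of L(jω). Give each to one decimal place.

|j911 + 2000| = √(911² + 2000²) = 2198
|j911| = 911
|L(j911)| = 509 / (2198 × 911) = 0.00025423
20 log₁₀(0.00025423) = -71.90 dB
∠(j911 + 2000) = arctan(911/2000) = 24.49°
∠(j911) = 90.00°
∠L(j911) = − (24.49° + 90.00°) = -114.49°

|L| = -71.9 dB, ∠L = -114.5°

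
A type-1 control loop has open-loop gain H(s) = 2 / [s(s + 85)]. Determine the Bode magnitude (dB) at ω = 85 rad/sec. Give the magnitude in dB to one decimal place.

|j85 + 85| = √(85² + 85²) = 120.2
|j85| = 85
|H(j85)| = 2 / (120.2 × 85) = 0.00019574
20 log₁₀(0.00019574) = -74.17 dB

-74.2 dB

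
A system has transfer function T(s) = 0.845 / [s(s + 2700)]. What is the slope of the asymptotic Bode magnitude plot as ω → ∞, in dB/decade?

With 0 zeros and 2 poles, the high-frequency asymptotic slope is 20 × (0 − 2) = -40 dB/decade.

-40 dB/decade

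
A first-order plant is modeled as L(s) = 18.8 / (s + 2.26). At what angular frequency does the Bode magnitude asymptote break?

The single real pole at s = −2.26 gives a corner at ω = 2.26 rad/s.

2.26 rad/s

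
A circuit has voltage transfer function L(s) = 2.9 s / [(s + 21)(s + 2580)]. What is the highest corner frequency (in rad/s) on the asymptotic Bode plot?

Break frequencies occur at each pole and zero magnitude: 21 rad/s, 2580 rad/s.
The highest is 2580 rad/s.

2580 rad/s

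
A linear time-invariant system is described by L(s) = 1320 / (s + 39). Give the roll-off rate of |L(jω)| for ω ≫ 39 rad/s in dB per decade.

-20 dB/decade

With 0 zeros and 1 pole, the high-frequency asymptotic slope is 20 × (0 − 1) = -20 dB/decade.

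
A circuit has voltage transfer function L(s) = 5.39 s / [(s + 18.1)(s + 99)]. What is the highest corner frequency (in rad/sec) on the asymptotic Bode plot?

99 rad/sec

Break frequencies occur at each pole and zero magnitude: 18.1 rad/sec, 99 rad/sec.
The highest is 99 rad/sec.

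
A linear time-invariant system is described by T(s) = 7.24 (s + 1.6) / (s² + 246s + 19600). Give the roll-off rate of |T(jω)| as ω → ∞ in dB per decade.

With 1 zero and 2 poles, the high-frequency asymptotic slope is 20 × (1 − 2) = -20 dB/decade.

-20 dB/decade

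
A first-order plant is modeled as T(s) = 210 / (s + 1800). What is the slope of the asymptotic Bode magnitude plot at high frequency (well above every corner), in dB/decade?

With 0 zeros and 1 pole, the high-frequency asymptotic slope is 20 × (0 − 1) = -20 dB/decade.

-20 dB/decade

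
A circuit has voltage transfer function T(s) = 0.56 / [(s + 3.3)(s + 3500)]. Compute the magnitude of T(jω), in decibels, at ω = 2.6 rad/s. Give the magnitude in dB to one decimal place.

-88.4 dB

|j2.6 + 3.3| = √(2.6² + 3.3²) = 4.201
|j2.6 + 3500| = √(2.6² + 3500²) = 3500
|T(j2.6)| = 0.56 / (4.201 × 3500) = 3.8084e-05
20 log₁₀(3.8084e-05) = -88.39 dB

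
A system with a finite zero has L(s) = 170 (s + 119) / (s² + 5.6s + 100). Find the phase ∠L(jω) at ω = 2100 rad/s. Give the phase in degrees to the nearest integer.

∠(j2100 + 119) = arctan(2100/119) = 86.76°
∠[(j2100)² + 5.6(j2100) + 100] = ∠[-4.4099e+06 + j11760] = 179.85°
∠L(j2100) = 86.76° − 179.85° = -93.09°

-93°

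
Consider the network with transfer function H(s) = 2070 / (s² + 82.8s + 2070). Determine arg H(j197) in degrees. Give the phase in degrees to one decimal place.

-156.1°

∠[(j197)² + 82.8(j197) + 2070] = ∠[-36739 + j16312] = 156.06°
∠H(j197) = −156.06° = -156.06°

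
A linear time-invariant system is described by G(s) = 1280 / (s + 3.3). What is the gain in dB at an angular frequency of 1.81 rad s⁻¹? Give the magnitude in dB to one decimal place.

|j1.81 + 3.3| = √(1.81² + 3.3²) = 3.764
|G(j1.81)| = 1280 / 3.764 = 340.08
20 log₁₀(340.08) = 50.63 dB

50.6 dB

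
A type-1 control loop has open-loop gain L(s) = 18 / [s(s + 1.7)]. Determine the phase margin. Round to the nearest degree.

Gain crossover: |L(jω)| = 1 at ω ≈ 4.08 rad s⁻¹.
∠L(j4.08) = −90° − arctan(4.08/1.7) ≈ -157.36°
PM = 180° + (-157.36°) = 22.64°

23°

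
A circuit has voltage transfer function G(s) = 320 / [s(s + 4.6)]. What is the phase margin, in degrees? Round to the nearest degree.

15°

Gain crossover: |G(jω)| = 1 at ω ≈ 17.6 rad s⁻¹.
∠G(j17.6) = −90° − arctan(17.6/4.6) ≈ -165.35°
PM = 180° + (-165.35°) = 14.65°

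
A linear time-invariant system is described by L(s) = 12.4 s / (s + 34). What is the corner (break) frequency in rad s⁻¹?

The single real pole at s = −34 gives a corner at ω = 34 rad s⁻¹.

34 rad s⁻¹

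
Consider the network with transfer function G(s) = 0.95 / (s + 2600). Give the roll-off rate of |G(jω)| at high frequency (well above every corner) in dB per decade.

-20 dB/decade

With 0 zeros and 1 pole, the high-frequency asymptotic slope is 20 × (0 − 1) = -20 dB/decade.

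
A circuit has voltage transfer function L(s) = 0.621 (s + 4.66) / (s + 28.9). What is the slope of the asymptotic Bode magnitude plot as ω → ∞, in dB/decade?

0 dB/decade

With 1 zero and 1 pole, the high-frequency asymptotic slope is 20 × (1 − 1) = 0 dB/decade.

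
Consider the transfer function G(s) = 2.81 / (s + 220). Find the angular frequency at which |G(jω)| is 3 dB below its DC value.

220 rad/s

For a single-pole low-pass, the −3 dB point is at the pole: ω = 220 rad/s.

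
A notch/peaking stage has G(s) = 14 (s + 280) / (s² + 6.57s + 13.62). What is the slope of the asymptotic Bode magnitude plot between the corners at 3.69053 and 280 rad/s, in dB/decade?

In this band the factors already past their corner are: complex pole pair at ωₙ ≈ 3.69; net slope = -40 dB/decade.

-40 dB/decade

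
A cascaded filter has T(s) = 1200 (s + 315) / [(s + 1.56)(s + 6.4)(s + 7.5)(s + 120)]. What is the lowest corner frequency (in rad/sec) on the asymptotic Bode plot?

1.56 rad/sec

Break frequencies occur at each pole and zero magnitude: 1.56 rad/sec, 6.4 rad/sec, 7.5 rad/sec, 120 rad/sec, 315 rad/sec.
The lowest is 1.56 rad/sec.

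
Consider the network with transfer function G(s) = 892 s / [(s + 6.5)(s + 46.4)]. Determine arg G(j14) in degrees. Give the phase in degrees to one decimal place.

∠(j14) = 90.00°
∠(j14 + 6.5) = arctan(14/6.5) = 65.10°
∠(j14 + 46.4) = arctan(14/46.4) = 16.79°
∠G(j14) = 90.00° − (65.10° + 16.79°) = 8.11°

8.1°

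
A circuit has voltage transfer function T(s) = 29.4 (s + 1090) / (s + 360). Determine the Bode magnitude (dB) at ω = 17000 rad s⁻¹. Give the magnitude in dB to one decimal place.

|j17000 + 1090| = √(17000² + 1090²) = 1.703e+04
|j17000 + 360| = √(17000² + 360²) = 1.7e+04
|T(j17000)| = 29.4 × 1.703e+04 / 1.7e+04 = 29.454
20 log₁₀(29.454) = 29.38 dB

29.4 dB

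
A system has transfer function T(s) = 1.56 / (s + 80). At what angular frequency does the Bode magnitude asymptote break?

The single real pole at s = −80 gives a corner at ω = 80 rad/s.

80 rad/s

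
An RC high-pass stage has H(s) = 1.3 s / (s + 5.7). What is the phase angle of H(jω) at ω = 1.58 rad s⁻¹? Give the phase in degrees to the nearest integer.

75°

∠(j1.58) = 90.00°
∠(j1.58 + 5.7) = arctan(1.58/5.7) = 15.49°
∠H(j1.58) = 90.00° − 15.49° = 74.51°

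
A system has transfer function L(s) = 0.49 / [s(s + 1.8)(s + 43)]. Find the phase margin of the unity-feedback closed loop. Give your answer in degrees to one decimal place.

Gain crossover: |L(jω)| = 1 at ω ≈ 0.00633 rad/s.
∠L(j0.00633) = −90° − arctan(0.00633/1.8) − arctan(0.00633/43) ≈ -90.21°
PM = 180° + (-90.21°) = 89.79°

89.8°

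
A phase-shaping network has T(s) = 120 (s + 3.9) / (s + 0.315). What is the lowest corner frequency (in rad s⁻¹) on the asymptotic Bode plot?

0.315 rad s⁻¹

Break frequencies occur at each pole and zero magnitude: 0.315 rad s⁻¹, 3.9 rad s⁻¹.
The lowest is 0.315 rad s⁻¹.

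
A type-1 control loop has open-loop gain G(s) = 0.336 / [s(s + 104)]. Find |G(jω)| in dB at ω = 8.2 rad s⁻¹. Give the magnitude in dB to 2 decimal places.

-68.12 dB

|j8.2 + 104| = √(8.2² + 104²) = 104.3
|j8.2| = 8.2
|G(j8.2)| = 0.336 / (104.3 × 8.2) = 0.00039278
20 log₁₀(0.00039278) = -68.117 dB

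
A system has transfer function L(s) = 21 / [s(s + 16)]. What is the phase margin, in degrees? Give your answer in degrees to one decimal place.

Gain crossover: |L(jω)| = 1 at ω ≈ 1.31 rad s⁻¹.
∠L(j1.31) = −90° − arctan(1.31/16) ≈ -94.67°
PM = 180° + (-94.67°) = 85.33°

85.3°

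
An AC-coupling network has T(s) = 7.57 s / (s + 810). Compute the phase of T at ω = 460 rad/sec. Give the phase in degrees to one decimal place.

60.4°

∠(j460) = 90.00°
∠(j460 + 810) = arctan(460/810) = 29.59°
∠T(j460) = 90.00° − 29.59° = 60.41°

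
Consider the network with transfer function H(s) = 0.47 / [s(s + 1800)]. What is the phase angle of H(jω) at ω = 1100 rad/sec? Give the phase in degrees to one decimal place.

-121.4 deg

∠(j1100 + 1800) = arctan(1100/1800) = 31.43°
∠(j1100) = 90.00°
∠H(j1100) = − (31.43° + 90.00°) = -121.43°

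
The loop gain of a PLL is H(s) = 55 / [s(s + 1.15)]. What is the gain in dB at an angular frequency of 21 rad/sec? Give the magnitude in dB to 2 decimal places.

|j21 + 1.15| = √(21² + 1.15²) = 21.03
|j21| = 21
|H(j21)| = 55 / (21.03 × 21) = 0.12453
20 log₁₀(0.12453) = -18.095 dB

-18.09 dB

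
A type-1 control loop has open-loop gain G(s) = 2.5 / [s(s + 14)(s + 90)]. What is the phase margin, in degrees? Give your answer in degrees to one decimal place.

90.0 deg

Gain crossover: |G(jω)| = 1 at ω ≈ 0.00198 rad/s.
∠G(j0.00198) = −90° − arctan(0.00198/14) − arctan(0.00198/90) ≈ -90.01°
PM = 180° + (-90.01°) = 89.99°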